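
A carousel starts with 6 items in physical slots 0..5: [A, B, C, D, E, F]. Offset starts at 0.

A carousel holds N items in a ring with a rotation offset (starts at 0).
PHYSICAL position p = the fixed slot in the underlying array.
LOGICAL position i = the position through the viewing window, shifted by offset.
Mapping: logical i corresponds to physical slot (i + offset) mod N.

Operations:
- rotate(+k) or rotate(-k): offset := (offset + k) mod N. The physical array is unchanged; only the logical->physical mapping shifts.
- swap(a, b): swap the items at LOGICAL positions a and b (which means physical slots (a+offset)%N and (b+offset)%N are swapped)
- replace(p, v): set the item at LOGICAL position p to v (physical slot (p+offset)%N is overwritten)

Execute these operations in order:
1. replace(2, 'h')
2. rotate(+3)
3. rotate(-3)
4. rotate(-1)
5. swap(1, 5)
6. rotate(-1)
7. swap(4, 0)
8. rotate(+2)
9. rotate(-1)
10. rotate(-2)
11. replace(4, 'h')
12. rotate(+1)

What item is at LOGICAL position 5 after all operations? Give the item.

After op 1 (replace(2, 'h')): offset=0, physical=[A,B,h,D,E,F], logical=[A,B,h,D,E,F]
After op 2 (rotate(+3)): offset=3, physical=[A,B,h,D,E,F], logical=[D,E,F,A,B,h]
After op 3 (rotate(-3)): offset=0, physical=[A,B,h,D,E,F], logical=[A,B,h,D,E,F]
After op 4 (rotate(-1)): offset=5, physical=[A,B,h,D,E,F], logical=[F,A,B,h,D,E]
After op 5 (swap(1, 5)): offset=5, physical=[E,B,h,D,A,F], logical=[F,E,B,h,D,A]
After op 6 (rotate(-1)): offset=4, physical=[E,B,h,D,A,F], logical=[A,F,E,B,h,D]
After op 7 (swap(4, 0)): offset=4, physical=[E,B,A,D,h,F], logical=[h,F,E,B,A,D]
After op 8 (rotate(+2)): offset=0, physical=[E,B,A,D,h,F], logical=[E,B,A,D,h,F]
After op 9 (rotate(-1)): offset=5, physical=[E,B,A,D,h,F], logical=[F,E,B,A,D,h]
After op 10 (rotate(-2)): offset=3, physical=[E,B,A,D,h,F], logical=[D,h,F,E,B,A]
After op 11 (replace(4, 'h')): offset=3, physical=[E,h,A,D,h,F], logical=[D,h,F,E,h,A]
After op 12 (rotate(+1)): offset=4, physical=[E,h,A,D,h,F], logical=[h,F,E,h,A,D]

Answer: D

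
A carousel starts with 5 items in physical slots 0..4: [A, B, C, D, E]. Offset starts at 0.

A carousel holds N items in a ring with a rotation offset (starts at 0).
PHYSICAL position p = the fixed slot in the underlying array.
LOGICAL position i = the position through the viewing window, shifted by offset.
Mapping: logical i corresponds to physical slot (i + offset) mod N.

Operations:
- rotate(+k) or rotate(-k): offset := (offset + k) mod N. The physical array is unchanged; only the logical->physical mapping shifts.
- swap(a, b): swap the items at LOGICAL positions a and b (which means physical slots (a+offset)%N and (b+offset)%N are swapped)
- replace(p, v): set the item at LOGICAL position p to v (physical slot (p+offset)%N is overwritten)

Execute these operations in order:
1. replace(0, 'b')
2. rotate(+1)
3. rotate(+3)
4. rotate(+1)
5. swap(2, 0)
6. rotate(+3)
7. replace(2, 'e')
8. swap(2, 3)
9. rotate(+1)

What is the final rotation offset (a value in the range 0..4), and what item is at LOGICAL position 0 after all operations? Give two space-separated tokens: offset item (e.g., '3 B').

Answer: 4 E

Derivation:
After op 1 (replace(0, 'b')): offset=0, physical=[b,B,C,D,E], logical=[b,B,C,D,E]
After op 2 (rotate(+1)): offset=1, physical=[b,B,C,D,E], logical=[B,C,D,E,b]
After op 3 (rotate(+3)): offset=4, physical=[b,B,C,D,E], logical=[E,b,B,C,D]
After op 4 (rotate(+1)): offset=0, physical=[b,B,C,D,E], logical=[b,B,C,D,E]
After op 5 (swap(2, 0)): offset=0, physical=[C,B,b,D,E], logical=[C,B,b,D,E]
After op 6 (rotate(+3)): offset=3, physical=[C,B,b,D,E], logical=[D,E,C,B,b]
After op 7 (replace(2, 'e')): offset=3, physical=[e,B,b,D,E], logical=[D,E,e,B,b]
After op 8 (swap(2, 3)): offset=3, physical=[B,e,b,D,E], logical=[D,E,B,e,b]
After op 9 (rotate(+1)): offset=4, physical=[B,e,b,D,E], logical=[E,B,e,b,D]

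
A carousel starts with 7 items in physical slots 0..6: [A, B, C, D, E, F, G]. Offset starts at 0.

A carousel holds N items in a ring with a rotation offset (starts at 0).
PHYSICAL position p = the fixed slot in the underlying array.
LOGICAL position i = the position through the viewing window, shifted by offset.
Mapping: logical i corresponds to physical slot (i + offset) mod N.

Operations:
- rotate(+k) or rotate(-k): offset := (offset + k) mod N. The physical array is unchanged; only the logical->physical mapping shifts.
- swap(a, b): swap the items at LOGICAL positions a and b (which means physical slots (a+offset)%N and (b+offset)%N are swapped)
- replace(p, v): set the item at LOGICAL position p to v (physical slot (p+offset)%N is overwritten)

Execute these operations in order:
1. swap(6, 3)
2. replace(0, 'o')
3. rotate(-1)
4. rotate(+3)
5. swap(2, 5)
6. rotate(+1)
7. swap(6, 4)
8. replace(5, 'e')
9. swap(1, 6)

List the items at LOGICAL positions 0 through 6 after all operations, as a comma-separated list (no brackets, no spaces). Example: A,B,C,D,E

After op 1 (swap(6, 3)): offset=0, physical=[A,B,C,G,E,F,D], logical=[A,B,C,G,E,F,D]
After op 2 (replace(0, 'o')): offset=0, physical=[o,B,C,G,E,F,D], logical=[o,B,C,G,E,F,D]
After op 3 (rotate(-1)): offset=6, physical=[o,B,C,G,E,F,D], logical=[D,o,B,C,G,E,F]
After op 4 (rotate(+3)): offset=2, physical=[o,B,C,G,E,F,D], logical=[C,G,E,F,D,o,B]
After op 5 (swap(2, 5)): offset=2, physical=[E,B,C,G,o,F,D], logical=[C,G,o,F,D,E,B]
After op 6 (rotate(+1)): offset=3, physical=[E,B,C,G,o,F,D], logical=[G,o,F,D,E,B,C]
After op 7 (swap(6, 4)): offset=3, physical=[C,B,E,G,o,F,D], logical=[G,o,F,D,C,B,E]
After op 8 (replace(5, 'e')): offset=3, physical=[C,e,E,G,o,F,D], logical=[G,o,F,D,C,e,E]
After op 9 (swap(1, 6)): offset=3, physical=[C,e,o,G,E,F,D], logical=[G,E,F,D,C,e,o]

Answer: G,E,F,D,C,e,o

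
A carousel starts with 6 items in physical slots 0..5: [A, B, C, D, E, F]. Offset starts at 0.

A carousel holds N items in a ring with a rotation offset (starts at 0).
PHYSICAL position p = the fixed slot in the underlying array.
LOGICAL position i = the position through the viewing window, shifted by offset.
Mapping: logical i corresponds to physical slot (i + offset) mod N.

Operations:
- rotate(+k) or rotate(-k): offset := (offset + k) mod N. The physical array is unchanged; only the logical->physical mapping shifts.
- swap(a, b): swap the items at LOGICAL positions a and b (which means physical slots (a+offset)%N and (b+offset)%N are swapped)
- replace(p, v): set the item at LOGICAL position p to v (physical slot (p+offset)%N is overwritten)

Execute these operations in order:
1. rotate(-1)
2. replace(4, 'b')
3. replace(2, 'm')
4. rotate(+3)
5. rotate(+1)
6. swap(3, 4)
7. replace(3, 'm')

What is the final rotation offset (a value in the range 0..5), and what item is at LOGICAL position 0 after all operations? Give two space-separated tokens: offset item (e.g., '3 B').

After op 1 (rotate(-1)): offset=5, physical=[A,B,C,D,E,F], logical=[F,A,B,C,D,E]
After op 2 (replace(4, 'b')): offset=5, physical=[A,B,C,b,E,F], logical=[F,A,B,C,b,E]
After op 3 (replace(2, 'm')): offset=5, physical=[A,m,C,b,E,F], logical=[F,A,m,C,b,E]
After op 4 (rotate(+3)): offset=2, physical=[A,m,C,b,E,F], logical=[C,b,E,F,A,m]
After op 5 (rotate(+1)): offset=3, physical=[A,m,C,b,E,F], logical=[b,E,F,A,m,C]
After op 6 (swap(3, 4)): offset=3, physical=[m,A,C,b,E,F], logical=[b,E,F,m,A,C]
After op 7 (replace(3, 'm')): offset=3, physical=[m,A,C,b,E,F], logical=[b,E,F,m,A,C]

Answer: 3 b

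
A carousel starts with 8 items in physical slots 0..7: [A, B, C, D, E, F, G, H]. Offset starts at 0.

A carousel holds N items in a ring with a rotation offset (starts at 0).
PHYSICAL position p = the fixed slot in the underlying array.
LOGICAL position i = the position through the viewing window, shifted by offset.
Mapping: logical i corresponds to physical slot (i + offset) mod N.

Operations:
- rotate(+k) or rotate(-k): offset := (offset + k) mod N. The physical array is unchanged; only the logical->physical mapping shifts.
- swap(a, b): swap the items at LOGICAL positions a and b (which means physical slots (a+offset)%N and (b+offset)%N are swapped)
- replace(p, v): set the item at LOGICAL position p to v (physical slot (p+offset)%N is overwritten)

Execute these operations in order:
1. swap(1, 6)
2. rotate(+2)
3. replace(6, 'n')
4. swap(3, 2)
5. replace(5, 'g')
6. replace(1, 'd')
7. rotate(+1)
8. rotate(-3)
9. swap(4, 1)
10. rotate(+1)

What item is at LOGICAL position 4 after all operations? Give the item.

Answer: E

Derivation:
After op 1 (swap(1, 6)): offset=0, physical=[A,G,C,D,E,F,B,H], logical=[A,G,C,D,E,F,B,H]
After op 2 (rotate(+2)): offset=2, physical=[A,G,C,D,E,F,B,H], logical=[C,D,E,F,B,H,A,G]
After op 3 (replace(6, 'n')): offset=2, physical=[n,G,C,D,E,F,B,H], logical=[C,D,E,F,B,H,n,G]
After op 4 (swap(3, 2)): offset=2, physical=[n,G,C,D,F,E,B,H], logical=[C,D,F,E,B,H,n,G]
After op 5 (replace(5, 'g')): offset=2, physical=[n,G,C,D,F,E,B,g], logical=[C,D,F,E,B,g,n,G]
After op 6 (replace(1, 'd')): offset=2, physical=[n,G,C,d,F,E,B,g], logical=[C,d,F,E,B,g,n,G]
After op 7 (rotate(+1)): offset=3, physical=[n,G,C,d,F,E,B,g], logical=[d,F,E,B,g,n,G,C]
After op 8 (rotate(-3)): offset=0, physical=[n,G,C,d,F,E,B,g], logical=[n,G,C,d,F,E,B,g]
After op 9 (swap(4, 1)): offset=0, physical=[n,F,C,d,G,E,B,g], logical=[n,F,C,d,G,E,B,g]
After op 10 (rotate(+1)): offset=1, physical=[n,F,C,d,G,E,B,g], logical=[F,C,d,G,E,B,g,n]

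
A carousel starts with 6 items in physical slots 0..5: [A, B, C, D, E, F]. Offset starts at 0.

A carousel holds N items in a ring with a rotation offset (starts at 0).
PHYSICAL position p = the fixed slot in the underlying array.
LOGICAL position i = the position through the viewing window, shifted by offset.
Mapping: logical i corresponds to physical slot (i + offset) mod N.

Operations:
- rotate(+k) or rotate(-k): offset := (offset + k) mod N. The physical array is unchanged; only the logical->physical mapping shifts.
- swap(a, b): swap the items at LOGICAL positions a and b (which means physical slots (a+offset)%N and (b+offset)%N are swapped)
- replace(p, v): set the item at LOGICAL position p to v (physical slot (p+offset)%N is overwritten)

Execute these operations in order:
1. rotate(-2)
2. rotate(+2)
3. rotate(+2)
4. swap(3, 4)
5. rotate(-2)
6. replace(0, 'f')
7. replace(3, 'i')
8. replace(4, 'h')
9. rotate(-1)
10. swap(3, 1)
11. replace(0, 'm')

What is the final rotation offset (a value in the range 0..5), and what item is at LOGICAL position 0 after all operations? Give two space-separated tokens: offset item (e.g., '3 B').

After op 1 (rotate(-2)): offset=4, physical=[A,B,C,D,E,F], logical=[E,F,A,B,C,D]
After op 2 (rotate(+2)): offset=0, physical=[A,B,C,D,E,F], logical=[A,B,C,D,E,F]
After op 3 (rotate(+2)): offset=2, physical=[A,B,C,D,E,F], logical=[C,D,E,F,A,B]
After op 4 (swap(3, 4)): offset=2, physical=[F,B,C,D,E,A], logical=[C,D,E,A,F,B]
After op 5 (rotate(-2)): offset=0, physical=[F,B,C,D,E,A], logical=[F,B,C,D,E,A]
After op 6 (replace(0, 'f')): offset=0, physical=[f,B,C,D,E,A], logical=[f,B,C,D,E,A]
After op 7 (replace(3, 'i')): offset=0, physical=[f,B,C,i,E,A], logical=[f,B,C,i,E,A]
After op 8 (replace(4, 'h')): offset=0, physical=[f,B,C,i,h,A], logical=[f,B,C,i,h,A]
After op 9 (rotate(-1)): offset=5, physical=[f,B,C,i,h,A], logical=[A,f,B,C,i,h]
After op 10 (swap(3, 1)): offset=5, physical=[C,B,f,i,h,A], logical=[A,C,B,f,i,h]
After op 11 (replace(0, 'm')): offset=5, physical=[C,B,f,i,h,m], logical=[m,C,B,f,i,h]

Answer: 5 m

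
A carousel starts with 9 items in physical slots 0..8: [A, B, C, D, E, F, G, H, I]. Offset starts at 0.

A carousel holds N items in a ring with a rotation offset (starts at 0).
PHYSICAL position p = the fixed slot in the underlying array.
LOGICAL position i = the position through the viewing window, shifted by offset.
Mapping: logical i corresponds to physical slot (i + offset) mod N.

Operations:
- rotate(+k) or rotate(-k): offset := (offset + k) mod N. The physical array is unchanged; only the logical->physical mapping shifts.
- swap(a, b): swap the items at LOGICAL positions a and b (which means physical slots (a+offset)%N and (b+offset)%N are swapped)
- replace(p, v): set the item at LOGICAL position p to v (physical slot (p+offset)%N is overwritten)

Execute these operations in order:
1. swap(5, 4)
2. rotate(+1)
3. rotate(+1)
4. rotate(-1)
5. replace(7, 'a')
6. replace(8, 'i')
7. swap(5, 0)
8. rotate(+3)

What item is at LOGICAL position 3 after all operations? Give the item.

After op 1 (swap(5, 4)): offset=0, physical=[A,B,C,D,F,E,G,H,I], logical=[A,B,C,D,F,E,G,H,I]
After op 2 (rotate(+1)): offset=1, physical=[A,B,C,D,F,E,G,H,I], logical=[B,C,D,F,E,G,H,I,A]
After op 3 (rotate(+1)): offset=2, physical=[A,B,C,D,F,E,G,H,I], logical=[C,D,F,E,G,H,I,A,B]
After op 4 (rotate(-1)): offset=1, physical=[A,B,C,D,F,E,G,H,I], logical=[B,C,D,F,E,G,H,I,A]
After op 5 (replace(7, 'a')): offset=1, physical=[A,B,C,D,F,E,G,H,a], logical=[B,C,D,F,E,G,H,a,A]
After op 6 (replace(8, 'i')): offset=1, physical=[i,B,C,D,F,E,G,H,a], logical=[B,C,D,F,E,G,H,a,i]
After op 7 (swap(5, 0)): offset=1, physical=[i,G,C,D,F,E,B,H,a], logical=[G,C,D,F,E,B,H,a,i]
After op 8 (rotate(+3)): offset=4, physical=[i,G,C,D,F,E,B,H,a], logical=[F,E,B,H,a,i,G,C,D]

Answer: H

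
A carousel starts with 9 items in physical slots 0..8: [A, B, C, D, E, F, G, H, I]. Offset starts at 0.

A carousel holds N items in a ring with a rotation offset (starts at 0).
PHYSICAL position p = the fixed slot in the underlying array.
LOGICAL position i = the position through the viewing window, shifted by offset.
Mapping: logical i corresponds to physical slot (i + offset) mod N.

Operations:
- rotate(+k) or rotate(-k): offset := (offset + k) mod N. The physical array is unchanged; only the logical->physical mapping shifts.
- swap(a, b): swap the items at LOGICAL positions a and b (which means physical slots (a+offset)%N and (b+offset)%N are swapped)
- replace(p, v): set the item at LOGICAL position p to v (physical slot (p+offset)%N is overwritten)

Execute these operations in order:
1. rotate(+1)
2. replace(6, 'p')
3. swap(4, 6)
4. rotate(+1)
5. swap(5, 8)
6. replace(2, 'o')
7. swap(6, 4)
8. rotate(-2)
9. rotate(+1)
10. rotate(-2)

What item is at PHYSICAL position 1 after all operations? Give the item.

After op 1 (rotate(+1)): offset=1, physical=[A,B,C,D,E,F,G,H,I], logical=[B,C,D,E,F,G,H,I,A]
After op 2 (replace(6, 'p')): offset=1, physical=[A,B,C,D,E,F,G,p,I], logical=[B,C,D,E,F,G,p,I,A]
After op 3 (swap(4, 6)): offset=1, physical=[A,B,C,D,E,p,G,F,I], logical=[B,C,D,E,p,G,F,I,A]
After op 4 (rotate(+1)): offset=2, physical=[A,B,C,D,E,p,G,F,I], logical=[C,D,E,p,G,F,I,A,B]
After op 5 (swap(5, 8)): offset=2, physical=[A,F,C,D,E,p,G,B,I], logical=[C,D,E,p,G,B,I,A,F]
After op 6 (replace(2, 'o')): offset=2, physical=[A,F,C,D,o,p,G,B,I], logical=[C,D,o,p,G,B,I,A,F]
After op 7 (swap(6, 4)): offset=2, physical=[A,F,C,D,o,p,I,B,G], logical=[C,D,o,p,I,B,G,A,F]
After op 8 (rotate(-2)): offset=0, physical=[A,F,C,D,o,p,I,B,G], logical=[A,F,C,D,o,p,I,B,G]
After op 9 (rotate(+1)): offset=1, physical=[A,F,C,D,o,p,I,B,G], logical=[F,C,D,o,p,I,B,G,A]
After op 10 (rotate(-2)): offset=8, physical=[A,F,C,D,o,p,I,B,G], logical=[G,A,F,C,D,o,p,I,B]

Answer: F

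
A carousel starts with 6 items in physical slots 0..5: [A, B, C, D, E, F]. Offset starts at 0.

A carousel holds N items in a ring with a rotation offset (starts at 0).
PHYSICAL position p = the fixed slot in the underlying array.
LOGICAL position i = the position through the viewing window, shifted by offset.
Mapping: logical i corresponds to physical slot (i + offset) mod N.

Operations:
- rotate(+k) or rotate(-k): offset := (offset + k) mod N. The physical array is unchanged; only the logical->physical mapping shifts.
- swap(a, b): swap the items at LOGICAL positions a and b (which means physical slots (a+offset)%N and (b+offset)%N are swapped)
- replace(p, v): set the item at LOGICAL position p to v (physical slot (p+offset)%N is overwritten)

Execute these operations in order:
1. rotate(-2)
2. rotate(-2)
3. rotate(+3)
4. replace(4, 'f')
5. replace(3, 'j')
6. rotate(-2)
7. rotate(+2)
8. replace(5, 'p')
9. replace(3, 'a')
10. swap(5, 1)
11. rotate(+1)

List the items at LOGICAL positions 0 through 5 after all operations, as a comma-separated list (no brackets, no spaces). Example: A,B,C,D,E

Answer: p,B,a,f,A,F

Derivation:
After op 1 (rotate(-2)): offset=4, physical=[A,B,C,D,E,F], logical=[E,F,A,B,C,D]
After op 2 (rotate(-2)): offset=2, physical=[A,B,C,D,E,F], logical=[C,D,E,F,A,B]
After op 3 (rotate(+3)): offset=5, physical=[A,B,C,D,E,F], logical=[F,A,B,C,D,E]
After op 4 (replace(4, 'f')): offset=5, physical=[A,B,C,f,E,F], logical=[F,A,B,C,f,E]
After op 5 (replace(3, 'j')): offset=5, physical=[A,B,j,f,E,F], logical=[F,A,B,j,f,E]
After op 6 (rotate(-2)): offset=3, physical=[A,B,j,f,E,F], logical=[f,E,F,A,B,j]
After op 7 (rotate(+2)): offset=5, physical=[A,B,j,f,E,F], logical=[F,A,B,j,f,E]
After op 8 (replace(5, 'p')): offset=5, physical=[A,B,j,f,p,F], logical=[F,A,B,j,f,p]
After op 9 (replace(3, 'a')): offset=5, physical=[A,B,a,f,p,F], logical=[F,A,B,a,f,p]
After op 10 (swap(5, 1)): offset=5, physical=[p,B,a,f,A,F], logical=[F,p,B,a,f,A]
After op 11 (rotate(+1)): offset=0, physical=[p,B,a,f,A,F], logical=[p,B,a,f,A,F]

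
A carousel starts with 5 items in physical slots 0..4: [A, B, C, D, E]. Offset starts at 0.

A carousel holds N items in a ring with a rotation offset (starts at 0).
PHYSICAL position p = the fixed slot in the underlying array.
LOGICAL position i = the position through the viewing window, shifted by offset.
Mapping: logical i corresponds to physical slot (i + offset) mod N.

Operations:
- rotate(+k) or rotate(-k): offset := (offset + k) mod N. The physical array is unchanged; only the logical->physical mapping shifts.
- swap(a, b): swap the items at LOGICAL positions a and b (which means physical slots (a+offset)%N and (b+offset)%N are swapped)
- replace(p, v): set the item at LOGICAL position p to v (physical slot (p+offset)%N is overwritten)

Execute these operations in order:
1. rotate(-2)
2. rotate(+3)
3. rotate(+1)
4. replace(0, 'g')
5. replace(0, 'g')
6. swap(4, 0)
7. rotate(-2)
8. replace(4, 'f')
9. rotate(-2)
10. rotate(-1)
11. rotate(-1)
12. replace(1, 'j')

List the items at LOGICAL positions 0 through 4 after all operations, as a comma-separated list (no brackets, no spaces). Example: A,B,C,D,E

Answer: g,j,D,f,A

Derivation:
After op 1 (rotate(-2)): offset=3, physical=[A,B,C,D,E], logical=[D,E,A,B,C]
After op 2 (rotate(+3)): offset=1, physical=[A,B,C,D,E], logical=[B,C,D,E,A]
After op 3 (rotate(+1)): offset=2, physical=[A,B,C,D,E], logical=[C,D,E,A,B]
After op 4 (replace(0, 'g')): offset=2, physical=[A,B,g,D,E], logical=[g,D,E,A,B]
After op 5 (replace(0, 'g')): offset=2, physical=[A,B,g,D,E], logical=[g,D,E,A,B]
After op 6 (swap(4, 0)): offset=2, physical=[A,g,B,D,E], logical=[B,D,E,A,g]
After op 7 (rotate(-2)): offset=0, physical=[A,g,B,D,E], logical=[A,g,B,D,E]
After op 8 (replace(4, 'f')): offset=0, physical=[A,g,B,D,f], logical=[A,g,B,D,f]
After op 9 (rotate(-2)): offset=3, physical=[A,g,B,D,f], logical=[D,f,A,g,B]
After op 10 (rotate(-1)): offset=2, physical=[A,g,B,D,f], logical=[B,D,f,A,g]
After op 11 (rotate(-1)): offset=1, physical=[A,g,B,D,f], logical=[g,B,D,f,A]
After op 12 (replace(1, 'j')): offset=1, physical=[A,g,j,D,f], logical=[g,j,D,f,A]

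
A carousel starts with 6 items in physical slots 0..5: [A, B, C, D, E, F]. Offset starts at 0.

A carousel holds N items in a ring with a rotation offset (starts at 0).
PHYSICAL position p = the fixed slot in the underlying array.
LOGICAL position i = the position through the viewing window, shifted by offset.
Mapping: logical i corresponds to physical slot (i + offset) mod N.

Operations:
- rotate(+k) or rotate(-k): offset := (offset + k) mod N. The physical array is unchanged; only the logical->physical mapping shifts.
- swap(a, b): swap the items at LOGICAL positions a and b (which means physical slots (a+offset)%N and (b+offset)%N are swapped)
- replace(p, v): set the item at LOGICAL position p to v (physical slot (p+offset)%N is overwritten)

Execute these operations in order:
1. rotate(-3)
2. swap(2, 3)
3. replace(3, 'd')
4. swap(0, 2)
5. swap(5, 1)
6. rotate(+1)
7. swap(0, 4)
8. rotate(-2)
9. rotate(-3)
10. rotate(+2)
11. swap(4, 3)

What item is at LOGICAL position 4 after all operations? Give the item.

After op 1 (rotate(-3)): offset=3, physical=[A,B,C,D,E,F], logical=[D,E,F,A,B,C]
After op 2 (swap(2, 3)): offset=3, physical=[F,B,C,D,E,A], logical=[D,E,A,F,B,C]
After op 3 (replace(3, 'd')): offset=3, physical=[d,B,C,D,E,A], logical=[D,E,A,d,B,C]
After op 4 (swap(0, 2)): offset=3, physical=[d,B,C,A,E,D], logical=[A,E,D,d,B,C]
After op 5 (swap(5, 1)): offset=3, physical=[d,B,E,A,C,D], logical=[A,C,D,d,B,E]
After op 6 (rotate(+1)): offset=4, physical=[d,B,E,A,C,D], logical=[C,D,d,B,E,A]
After op 7 (swap(0, 4)): offset=4, physical=[d,B,C,A,E,D], logical=[E,D,d,B,C,A]
After op 8 (rotate(-2)): offset=2, physical=[d,B,C,A,E,D], logical=[C,A,E,D,d,B]
After op 9 (rotate(-3)): offset=5, physical=[d,B,C,A,E,D], logical=[D,d,B,C,A,E]
After op 10 (rotate(+2)): offset=1, physical=[d,B,C,A,E,D], logical=[B,C,A,E,D,d]
After op 11 (swap(4, 3)): offset=1, physical=[d,B,C,A,D,E], logical=[B,C,A,D,E,d]

Answer: E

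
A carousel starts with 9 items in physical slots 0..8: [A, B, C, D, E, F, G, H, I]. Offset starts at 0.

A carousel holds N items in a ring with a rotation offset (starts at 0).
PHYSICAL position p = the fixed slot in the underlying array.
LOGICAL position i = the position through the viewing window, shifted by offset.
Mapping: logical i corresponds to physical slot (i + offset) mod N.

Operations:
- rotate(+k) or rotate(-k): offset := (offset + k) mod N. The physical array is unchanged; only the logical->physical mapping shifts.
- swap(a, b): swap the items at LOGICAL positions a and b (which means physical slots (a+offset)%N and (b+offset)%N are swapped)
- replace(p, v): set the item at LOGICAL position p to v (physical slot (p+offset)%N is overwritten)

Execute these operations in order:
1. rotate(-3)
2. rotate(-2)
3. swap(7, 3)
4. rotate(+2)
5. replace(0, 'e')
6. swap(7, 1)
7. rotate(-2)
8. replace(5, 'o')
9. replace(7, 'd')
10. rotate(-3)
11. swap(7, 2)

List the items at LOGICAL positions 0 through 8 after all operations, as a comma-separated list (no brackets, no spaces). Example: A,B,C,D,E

After op 1 (rotate(-3)): offset=6, physical=[A,B,C,D,E,F,G,H,I], logical=[G,H,I,A,B,C,D,E,F]
After op 2 (rotate(-2)): offset=4, physical=[A,B,C,D,E,F,G,H,I], logical=[E,F,G,H,I,A,B,C,D]
After op 3 (swap(7, 3)): offset=4, physical=[A,B,H,D,E,F,G,C,I], logical=[E,F,G,C,I,A,B,H,D]
After op 4 (rotate(+2)): offset=6, physical=[A,B,H,D,E,F,G,C,I], logical=[G,C,I,A,B,H,D,E,F]
After op 5 (replace(0, 'e')): offset=6, physical=[A,B,H,D,E,F,e,C,I], logical=[e,C,I,A,B,H,D,E,F]
After op 6 (swap(7, 1)): offset=6, physical=[A,B,H,D,C,F,e,E,I], logical=[e,E,I,A,B,H,D,C,F]
After op 7 (rotate(-2)): offset=4, physical=[A,B,H,D,C,F,e,E,I], logical=[C,F,e,E,I,A,B,H,D]
After op 8 (replace(5, 'o')): offset=4, physical=[o,B,H,D,C,F,e,E,I], logical=[C,F,e,E,I,o,B,H,D]
After op 9 (replace(7, 'd')): offset=4, physical=[o,B,d,D,C,F,e,E,I], logical=[C,F,e,E,I,o,B,d,D]
After op 10 (rotate(-3)): offset=1, physical=[o,B,d,D,C,F,e,E,I], logical=[B,d,D,C,F,e,E,I,o]
After op 11 (swap(7, 2)): offset=1, physical=[o,B,d,I,C,F,e,E,D], logical=[B,d,I,C,F,e,E,D,o]

Answer: B,d,I,C,F,e,E,D,o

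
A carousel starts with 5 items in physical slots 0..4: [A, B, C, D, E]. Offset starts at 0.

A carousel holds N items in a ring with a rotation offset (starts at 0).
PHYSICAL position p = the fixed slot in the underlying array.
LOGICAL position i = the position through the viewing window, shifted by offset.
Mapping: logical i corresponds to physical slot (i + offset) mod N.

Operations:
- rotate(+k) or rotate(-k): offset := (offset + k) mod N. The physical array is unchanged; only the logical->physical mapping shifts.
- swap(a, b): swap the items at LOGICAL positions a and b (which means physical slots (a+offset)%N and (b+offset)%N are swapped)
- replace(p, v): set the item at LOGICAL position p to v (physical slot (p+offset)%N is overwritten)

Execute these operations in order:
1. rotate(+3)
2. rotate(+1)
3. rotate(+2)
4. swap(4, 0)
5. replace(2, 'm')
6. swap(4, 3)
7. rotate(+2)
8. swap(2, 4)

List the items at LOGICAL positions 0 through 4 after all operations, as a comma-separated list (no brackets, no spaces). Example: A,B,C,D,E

After op 1 (rotate(+3)): offset=3, physical=[A,B,C,D,E], logical=[D,E,A,B,C]
After op 2 (rotate(+1)): offset=4, physical=[A,B,C,D,E], logical=[E,A,B,C,D]
After op 3 (rotate(+2)): offset=1, physical=[A,B,C,D,E], logical=[B,C,D,E,A]
After op 4 (swap(4, 0)): offset=1, physical=[B,A,C,D,E], logical=[A,C,D,E,B]
After op 5 (replace(2, 'm')): offset=1, physical=[B,A,C,m,E], logical=[A,C,m,E,B]
After op 6 (swap(4, 3)): offset=1, physical=[E,A,C,m,B], logical=[A,C,m,B,E]
After op 7 (rotate(+2)): offset=3, physical=[E,A,C,m,B], logical=[m,B,E,A,C]
After op 8 (swap(2, 4)): offset=3, physical=[C,A,E,m,B], logical=[m,B,C,A,E]

Answer: m,B,C,A,E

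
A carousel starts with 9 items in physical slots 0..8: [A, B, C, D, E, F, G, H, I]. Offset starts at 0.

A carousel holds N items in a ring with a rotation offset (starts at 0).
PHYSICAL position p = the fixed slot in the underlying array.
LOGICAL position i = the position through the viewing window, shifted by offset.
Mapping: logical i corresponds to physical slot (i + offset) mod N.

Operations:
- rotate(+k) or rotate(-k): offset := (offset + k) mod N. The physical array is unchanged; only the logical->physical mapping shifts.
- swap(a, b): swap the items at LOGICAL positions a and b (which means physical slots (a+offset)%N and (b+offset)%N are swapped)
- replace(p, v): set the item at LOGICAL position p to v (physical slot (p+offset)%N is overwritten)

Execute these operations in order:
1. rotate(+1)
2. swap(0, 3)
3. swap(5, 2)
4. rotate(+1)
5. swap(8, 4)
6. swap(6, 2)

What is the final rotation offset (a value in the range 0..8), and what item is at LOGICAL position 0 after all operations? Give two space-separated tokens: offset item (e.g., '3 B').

Answer: 2 C

Derivation:
After op 1 (rotate(+1)): offset=1, physical=[A,B,C,D,E,F,G,H,I], logical=[B,C,D,E,F,G,H,I,A]
After op 2 (swap(0, 3)): offset=1, physical=[A,E,C,D,B,F,G,H,I], logical=[E,C,D,B,F,G,H,I,A]
After op 3 (swap(5, 2)): offset=1, physical=[A,E,C,G,B,F,D,H,I], logical=[E,C,G,B,F,D,H,I,A]
After op 4 (rotate(+1)): offset=2, physical=[A,E,C,G,B,F,D,H,I], logical=[C,G,B,F,D,H,I,A,E]
After op 5 (swap(8, 4)): offset=2, physical=[A,D,C,G,B,F,E,H,I], logical=[C,G,B,F,E,H,I,A,D]
After op 6 (swap(6, 2)): offset=2, physical=[A,D,C,G,I,F,E,H,B], logical=[C,G,I,F,E,H,B,A,D]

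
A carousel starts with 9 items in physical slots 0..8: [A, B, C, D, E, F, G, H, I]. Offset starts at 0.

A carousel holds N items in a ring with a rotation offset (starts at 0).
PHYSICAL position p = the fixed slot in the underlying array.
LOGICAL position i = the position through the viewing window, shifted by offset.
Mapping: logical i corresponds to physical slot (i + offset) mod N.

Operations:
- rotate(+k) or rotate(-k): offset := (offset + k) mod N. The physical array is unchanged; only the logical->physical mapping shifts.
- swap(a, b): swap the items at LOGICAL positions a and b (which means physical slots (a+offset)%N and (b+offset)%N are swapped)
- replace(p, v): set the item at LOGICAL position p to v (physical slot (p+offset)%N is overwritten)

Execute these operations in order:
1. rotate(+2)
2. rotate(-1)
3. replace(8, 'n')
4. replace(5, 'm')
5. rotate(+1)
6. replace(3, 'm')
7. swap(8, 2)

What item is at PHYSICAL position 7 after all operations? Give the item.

Answer: H

Derivation:
After op 1 (rotate(+2)): offset=2, physical=[A,B,C,D,E,F,G,H,I], logical=[C,D,E,F,G,H,I,A,B]
After op 2 (rotate(-1)): offset=1, physical=[A,B,C,D,E,F,G,H,I], logical=[B,C,D,E,F,G,H,I,A]
After op 3 (replace(8, 'n')): offset=1, physical=[n,B,C,D,E,F,G,H,I], logical=[B,C,D,E,F,G,H,I,n]
After op 4 (replace(5, 'm')): offset=1, physical=[n,B,C,D,E,F,m,H,I], logical=[B,C,D,E,F,m,H,I,n]
After op 5 (rotate(+1)): offset=2, physical=[n,B,C,D,E,F,m,H,I], logical=[C,D,E,F,m,H,I,n,B]
After op 6 (replace(3, 'm')): offset=2, physical=[n,B,C,D,E,m,m,H,I], logical=[C,D,E,m,m,H,I,n,B]
After op 7 (swap(8, 2)): offset=2, physical=[n,E,C,D,B,m,m,H,I], logical=[C,D,B,m,m,H,I,n,E]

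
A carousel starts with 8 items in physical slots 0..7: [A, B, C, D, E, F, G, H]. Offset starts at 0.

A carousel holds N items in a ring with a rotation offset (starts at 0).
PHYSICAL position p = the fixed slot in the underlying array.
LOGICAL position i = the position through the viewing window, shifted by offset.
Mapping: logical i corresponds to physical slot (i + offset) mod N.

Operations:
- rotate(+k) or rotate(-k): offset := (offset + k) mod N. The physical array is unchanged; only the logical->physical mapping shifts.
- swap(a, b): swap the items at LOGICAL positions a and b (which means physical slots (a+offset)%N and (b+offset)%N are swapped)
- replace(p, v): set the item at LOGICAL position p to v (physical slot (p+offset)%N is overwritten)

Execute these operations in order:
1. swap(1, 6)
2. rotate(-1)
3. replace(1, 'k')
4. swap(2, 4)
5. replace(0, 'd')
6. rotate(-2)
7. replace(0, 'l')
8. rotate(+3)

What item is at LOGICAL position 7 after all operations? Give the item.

After op 1 (swap(1, 6)): offset=0, physical=[A,G,C,D,E,F,B,H], logical=[A,G,C,D,E,F,B,H]
After op 2 (rotate(-1)): offset=7, physical=[A,G,C,D,E,F,B,H], logical=[H,A,G,C,D,E,F,B]
After op 3 (replace(1, 'k')): offset=7, physical=[k,G,C,D,E,F,B,H], logical=[H,k,G,C,D,E,F,B]
After op 4 (swap(2, 4)): offset=7, physical=[k,D,C,G,E,F,B,H], logical=[H,k,D,C,G,E,F,B]
After op 5 (replace(0, 'd')): offset=7, physical=[k,D,C,G,E,F,B,d], logical=[d,k,D,C,G,E,F,B]
After op 6 (rotate(-2)): offset=5, physical=[k,D,C,G,E,F,B,d], logical=[F,B,d,k,D,C,G,E]
After op 7 (replace(0, 'l')): offset=5, physical=[k,D,C,G,E,l,B,d], logical=[l,B,d,k,D,C,G,E]
After op 8 (rotate(+3)): offset=0, physical=[k,D,C,G,E,l,B,d], logical=[k,D,C,G,E,l,B,d]

Answer: d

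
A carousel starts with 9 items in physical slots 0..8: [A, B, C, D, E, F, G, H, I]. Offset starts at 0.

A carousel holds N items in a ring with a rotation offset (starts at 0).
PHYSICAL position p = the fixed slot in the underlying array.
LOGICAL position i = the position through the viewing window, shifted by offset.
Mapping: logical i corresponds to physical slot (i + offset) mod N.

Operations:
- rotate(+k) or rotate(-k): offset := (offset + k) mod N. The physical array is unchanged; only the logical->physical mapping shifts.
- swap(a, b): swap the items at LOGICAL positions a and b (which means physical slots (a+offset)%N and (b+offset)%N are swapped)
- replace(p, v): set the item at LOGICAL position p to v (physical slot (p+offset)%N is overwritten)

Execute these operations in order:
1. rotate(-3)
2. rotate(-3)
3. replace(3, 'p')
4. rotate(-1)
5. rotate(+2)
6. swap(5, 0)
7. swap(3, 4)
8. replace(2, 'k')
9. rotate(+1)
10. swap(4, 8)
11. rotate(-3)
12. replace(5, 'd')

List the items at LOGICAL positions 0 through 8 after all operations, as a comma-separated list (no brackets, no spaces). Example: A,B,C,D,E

Answer: C,D,E,F,k,d,H,A,B

Derivation:
After op 1 (rotate(-3)): offset=6, physical=[A,B,C,D,E,F,G,H,I], logical=[G,H,I,A,B,C,D,E,F]
After op 2 (rotate(-3)): offset=3, physical=[A,B,C,D,E,F,G,H,I], logical=[D,E,F,G,H,I,A,B,C]
After op 3 (replace(3, 'p')): offset=3, physical=[A,B,C,D,E,F,p,H,I], logical=[D,E,F,p,H,I,A,B,C]
After op 4 (rotate(-1)): offset=2, physical=[A,B,C,D,E,F,p,H,I], logical=[C,D,E,F,p,H,I,A,B]
After op 5 (rotate(+2)): offset=4, physical=[A,B,C,D,E,F,p,H,I], logical=[E,F,p,H,I,A,B,C,D]
After op 6 (swap(5, 0)): offset=4, physical=[E,B,C,D,A,F,p,H,I], logical=[A,F,p,H,I,E,B,C,D]
After op 7 (swap(3, 4)): offset=4, physical=[E,B,C,D,A,F,p,I,H], logical=[A,F,p,I,H,E,B,C,D]
After op 8 (replace(2, 'k')): offset=4, physical=[E,B,C,D,A,F,k,I,H], logical=[A,F,k,I,H,E,B,C,D]
After op 9 (rotate(+1)): offset=5, physical=[E,B,C,D,A,F,k,I,H], logical=[F,k,I,H,E,B,C,D,A]
After op 10 (swap(4, 8)): offset=5, physical=[A,B,C,D,E,F,k,I,H], logical=[F,k,I,H,A,B,C,D,E]
After op 11 (rotate(-3)): offset=2, physical=[A,B,C,D,E,F,k,I,H], logical=[C,D,E,F,k,I,H,A,B]
After op 12 (replace(5, 'd')): offset=2, physical=[A,B,C,D,E,F,k,d,H], logical=[C,D,E,F,k,d,H,A,B]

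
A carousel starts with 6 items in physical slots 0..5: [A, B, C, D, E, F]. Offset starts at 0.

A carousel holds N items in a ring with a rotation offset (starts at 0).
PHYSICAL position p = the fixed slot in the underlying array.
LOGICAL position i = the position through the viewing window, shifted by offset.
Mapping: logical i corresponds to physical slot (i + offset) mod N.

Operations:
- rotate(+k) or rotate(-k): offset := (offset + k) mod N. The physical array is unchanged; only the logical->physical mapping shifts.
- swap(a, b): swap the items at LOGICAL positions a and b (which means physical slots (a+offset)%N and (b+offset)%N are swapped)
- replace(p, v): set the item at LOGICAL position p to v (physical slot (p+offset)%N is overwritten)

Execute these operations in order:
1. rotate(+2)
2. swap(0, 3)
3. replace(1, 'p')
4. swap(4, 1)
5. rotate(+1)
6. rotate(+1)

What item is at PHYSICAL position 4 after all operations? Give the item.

Answer: E

Derivation:
After op 1 (rotate(+2)): offset=2, physical=[A,B,C,D,E,F], logical=[C,D,E,F,A,B]
After op 2 (swap(0, 3)): offset=2, physical=[A,B,F,D,E,C], logical=[F,D,E,C,A,B]
After op 3 (replace(1, 'p')): offset=2, physical=[A,B,F,p,E,C], logical=[F,p,E,C,A,B]
After op 4 (swap(4, 1)): offset=2, physical=[p,B,F,A,E,C], logical=[F,A,E,C,p,B]
After op 5 (rotate(+1)): offset=3, physical=[p,B,F,A,E,C], logical=[A,E,C,p,B,F]
After op 6 (rotate(+1)): offset=4, physical=[p,B,F,A,E,C], logical=[E,C,p,B,F,A]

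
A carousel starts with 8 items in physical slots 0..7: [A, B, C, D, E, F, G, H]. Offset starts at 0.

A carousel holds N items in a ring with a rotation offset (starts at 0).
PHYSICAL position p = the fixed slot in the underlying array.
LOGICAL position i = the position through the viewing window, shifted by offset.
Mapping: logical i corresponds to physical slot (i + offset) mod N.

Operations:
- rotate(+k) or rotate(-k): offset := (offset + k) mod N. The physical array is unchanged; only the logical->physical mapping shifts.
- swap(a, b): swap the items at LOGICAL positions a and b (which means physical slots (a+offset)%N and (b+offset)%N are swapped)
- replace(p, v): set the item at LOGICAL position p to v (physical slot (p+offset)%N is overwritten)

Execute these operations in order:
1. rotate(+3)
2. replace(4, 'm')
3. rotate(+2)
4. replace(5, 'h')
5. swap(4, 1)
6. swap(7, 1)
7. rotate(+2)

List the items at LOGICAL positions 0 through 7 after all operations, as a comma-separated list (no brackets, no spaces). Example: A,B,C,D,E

Answer: m,A,G,h,D,B,F,E

Derivation:
After op 1 (rotate(+3)): offset=3, physical=[A,B,C,D,E,F,G,H], logical=[D,E,F,G,H,A,B,C]
After op 2 (replace(4, 'm')): offset=3, physical=[A,B,C,D,E,F,G,m], logical=[D,E,F,G,m,A,B,C]
After op 3 (rotate(+2)): offset=5, physical=[A,B,C,D,E,F,G,m], logical=[F,G,m,A,B,C,D,E]
After op 4 (replace(5, 'h')): offset=5, physical=[A,B,h,D,E,F,G,m], logical=[F,G,m,A,B,h,D,E]
After op 5 (swap(4, 1)): offset=5, physical=[A,G,h,D,E,F,B,m], logical=[F,B,m,A,G,h,D,E]
After op 6 (swap(7, 1)): offset=5, physical=[A,G,h,D,B,F,E,m], logical=[F,E,m,A,G,h,D,B]
After op 7 (rotate(+2)): offset=7, physical=[A,G,h,D,B,F,E,m], logical=[m,A,G,h,D,B,F,E]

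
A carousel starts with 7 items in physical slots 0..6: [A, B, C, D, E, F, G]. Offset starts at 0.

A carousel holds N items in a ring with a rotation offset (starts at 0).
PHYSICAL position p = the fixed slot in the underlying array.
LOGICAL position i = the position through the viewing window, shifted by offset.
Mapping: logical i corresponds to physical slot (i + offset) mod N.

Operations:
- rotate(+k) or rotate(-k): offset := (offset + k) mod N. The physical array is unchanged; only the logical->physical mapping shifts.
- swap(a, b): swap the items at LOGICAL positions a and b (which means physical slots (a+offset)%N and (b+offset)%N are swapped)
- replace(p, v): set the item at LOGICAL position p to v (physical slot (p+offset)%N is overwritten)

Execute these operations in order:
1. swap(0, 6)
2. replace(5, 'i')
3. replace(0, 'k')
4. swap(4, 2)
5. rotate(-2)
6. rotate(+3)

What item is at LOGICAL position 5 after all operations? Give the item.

After op 1 (swap(0, 6)): offset=0, physical=[G,B,C,D,E,F,A], logical=[G,B,C,D,E,F,A]
After op 2 (replace(5, 'i')): offset=0, physical=[G,B,C,D,E,i,A], logical=[G,B,C,D,E,i,A]
After op 3 (replace(0, 'k')): offset=0, physical=[k,B,C,D,E,i,A], logical=[k,B,C,D,E,i,A]
After op 4 (swap(4, 2)): offset=0, physical=[k,B,E,D,C,i,A], logical=[k,B,E,D,C,i,A]
After op 5 (rotate(-2)): offset=5, physical=[k,B,E,D,C,i,A], logical=[i,A,k,B,E,D,C]
After op 6 (rotate(+3)): offset=1, physical=[k,B,E,D,C,i,A], logical=[B,E,D,C,i,A,k]

Answer: A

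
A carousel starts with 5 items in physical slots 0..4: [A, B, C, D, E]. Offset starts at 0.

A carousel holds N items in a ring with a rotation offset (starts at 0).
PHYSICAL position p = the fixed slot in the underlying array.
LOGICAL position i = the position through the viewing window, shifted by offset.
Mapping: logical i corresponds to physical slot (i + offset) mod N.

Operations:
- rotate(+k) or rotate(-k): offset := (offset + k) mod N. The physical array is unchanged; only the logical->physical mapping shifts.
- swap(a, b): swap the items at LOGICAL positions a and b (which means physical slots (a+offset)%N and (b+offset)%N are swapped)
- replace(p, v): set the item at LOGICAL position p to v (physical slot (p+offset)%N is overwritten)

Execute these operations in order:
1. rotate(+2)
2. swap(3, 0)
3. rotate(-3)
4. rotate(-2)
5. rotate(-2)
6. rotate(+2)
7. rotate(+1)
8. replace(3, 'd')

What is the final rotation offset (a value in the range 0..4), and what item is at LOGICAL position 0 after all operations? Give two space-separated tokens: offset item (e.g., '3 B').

After op 1 (rotate(+2)): offset=2, physical=[A,B,C,D,E], logical=[C,D,E,A,B]
After op 2 (swap(3, 0)): offset=2, physical=[C,B,A,D,E], logical=[A,D,E,C,B]
After op 3 (rotate(-3)): offset=4, physical=[C,B,A,D,E], logical=[E,C,B,A,D]
After op 4 (rotate(-2)): offset=2, physical=[C,B,A,D,E], logical=[A,D,E,C,B]
After op 5 (rotate(-2)): offset=0, physical=[C,B,A,D,E], logical=[C,B,A,D,E]
After op 6 (rotate(+2)): offset=2, physical=[C,B,A,D,E], logical=[A,D,E,C,B]
After op 7 (rotate(+1)): offset=3, physical=[C,B,A,D,E], logical=[D,E,C,B,A]
After op 8 (replace(3, 'd')): offset=3, physical=[C,d,A,D,E], logical=[D,E,C,d,A]

Answer: 3 D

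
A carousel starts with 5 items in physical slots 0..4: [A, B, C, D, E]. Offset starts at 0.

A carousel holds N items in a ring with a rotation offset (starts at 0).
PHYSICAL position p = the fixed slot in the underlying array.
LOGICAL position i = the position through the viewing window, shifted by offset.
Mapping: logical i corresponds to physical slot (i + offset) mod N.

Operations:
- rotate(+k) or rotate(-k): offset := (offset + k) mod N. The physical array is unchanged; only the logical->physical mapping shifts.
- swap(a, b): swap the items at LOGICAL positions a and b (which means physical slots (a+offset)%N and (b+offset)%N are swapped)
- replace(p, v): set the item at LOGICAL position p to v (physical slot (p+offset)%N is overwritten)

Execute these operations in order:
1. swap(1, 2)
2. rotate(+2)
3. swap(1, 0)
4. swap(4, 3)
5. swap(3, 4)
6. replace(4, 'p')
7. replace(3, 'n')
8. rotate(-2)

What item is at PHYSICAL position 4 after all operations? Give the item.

Answer: E

Derivation:
After op 1 (swap(1, 2)): offset=0, physical=[A,C,B,D,E], logical=[A,C,B,D,E]
After op 2 (rotate(+2)): offset=2, physical=[A,C,B,D,E], logical=[B,D,E,A,C]
After op 3 (swap(1, 0)): offset=2, physical=[A,C,D,B,E], logical=[D,B,E,A,C]
After op 4 (swap(4, 3)): offset=2, physical=[C,A,D,B,E], logical=[D,B,E,C,A]
After op 5 (swap(3, 4)): offset=2, physical=[A,C,D,B,E], logical=[D,B,E,A,C]
After op 6 (replace(4, 'p')): offset=2, physical=[A,p,D,B,E], logical=[D,B,E,A,p]
After op 7 (replace(3, 'n')): offset=2, physical=[n,p,D,B,E], logical=[D,B,E,n,p]
After op 8 (rotate(-2)): offset=0, physical=[n,p,D,B,E], logical=[n,p,D,B,E]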